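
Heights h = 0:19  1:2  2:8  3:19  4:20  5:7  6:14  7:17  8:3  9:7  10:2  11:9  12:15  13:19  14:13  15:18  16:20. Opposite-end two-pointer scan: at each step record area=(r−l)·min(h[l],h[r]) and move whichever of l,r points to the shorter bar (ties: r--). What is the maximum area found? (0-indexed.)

[0,16] min(19,20)*16=304 best=304 * → l++
[1,16] min(2,20)*15=30 best=304 → l++
[2,16] min(8,20)*14=112 best=304 → l++
[3,16] min(19,20)*13=247 best=304 → l++
[4,16] min(20,20)*12=240 best=304 → r--
[4,15] min(20,18)*11=198 best=304 → r--
[4,14] min(20,13)*10=130 best=304 → r--
[4,13] min(20,19)*9=171 best=304 → r--
[4,12] min(20,15)*8=120 best=304 → r--
[4,11] min(20,9)*7=63 best=304 → r--
[4,10] min(20,2)*6=12 best=304 → r--
[4,9] min(20,7)*5=35 best=304 → r--
[4,8] min(20,3)*4=12 best=304 → r--
[4,7] min(20,17)*3=51 best=304 → r--
[4,6] min(20,14)*2=28 best=304 → r--
[4,5] min(20,7)*1=7 best=304 → r--

max area = 304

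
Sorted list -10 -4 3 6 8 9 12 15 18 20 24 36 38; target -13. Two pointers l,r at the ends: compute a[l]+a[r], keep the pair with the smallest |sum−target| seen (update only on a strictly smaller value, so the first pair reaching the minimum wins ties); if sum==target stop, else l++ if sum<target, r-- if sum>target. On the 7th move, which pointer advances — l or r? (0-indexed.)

r

[0,12] -10+38=28 d=41 * → r--
[0,11] -10+36=26 d=39 * → r--
[0,10] -10+24=14 d=27 * → r--
[0,9] -10+20=10 d=23 * → r--
[0,8] -10+18=8 d=21 * → r--
[0,7] -10+15=5 d=18 * → r--
[0,6] -10+12=2 d=15 * → r--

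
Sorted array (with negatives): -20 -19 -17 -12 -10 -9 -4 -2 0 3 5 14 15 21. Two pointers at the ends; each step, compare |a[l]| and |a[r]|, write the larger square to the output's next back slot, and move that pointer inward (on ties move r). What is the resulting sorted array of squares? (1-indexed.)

[0, 4, 9, 16, 25, 81, 100, 144, 196, 225, 289, 361, 400, 441]

l=1 r=14: |-20|<=|21| out[14]=441, r--
l=1 r=13: |-20|>|15| out[13]=400, l++
l=2 r=13: |-19|>|15| out[12]=361, l++
l=3 r=13: |-17|>|15| out[11]=289, l++
l=4 r=13: |-12|<=|15| out[10]=225, r--
l=4 r=12: |-12|<=|14| out[9]=196, r--
l=4 r=11: |-12|>|5| out[8]=144, l++
l=5 r=11: |-10|>|5| out[7]=100, l++
l=6 r=11: |-9|>|5| out[6]=81, l++
l=7 r=11: |-4|<=|5| out[5]=25, r--
l=7 r=10: |-4|>|3| out[4]=16, l++
l=8 r=10: |-2|<=|3| out[3]=9, r--
l=8 r=9: |-2|>|0| out[2]=4, l++
l=9 r=9: |0|<=|0| out[1]=0, r--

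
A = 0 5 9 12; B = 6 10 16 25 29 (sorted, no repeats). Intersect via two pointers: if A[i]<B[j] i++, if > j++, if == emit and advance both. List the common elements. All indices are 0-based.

[i=0,j=0] 0<6 → i++
[i=1,j=0] 5<6 → i++
[i=2,j=0] 9>6 → j++
[i=2,j=1] 9<10 → i++
[i=3,j=1] 12>10 → j++
[i=3,j=2] 12<16 → i++

intersection = []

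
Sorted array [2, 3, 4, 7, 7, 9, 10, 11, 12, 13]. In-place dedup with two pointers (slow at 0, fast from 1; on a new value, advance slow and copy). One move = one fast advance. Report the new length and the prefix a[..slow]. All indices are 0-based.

length 9; prefix = [2, 3, 4, 7, 9, 10, 11, 12, 13]

(s=0,f=1) a[fast]=3≠a[slow]=2 write a[1]=3 → slow++,fast++
(s=1,f=2) a[fast]=4≠a[slow]=3 write a[2]=4 → slow++,fast++
(s=2,f=3) a[fast]=7≠a[slow]=4 write a[3]=7 → slow++,fast++
(s=3,f=4) a[fast]=7=a[slow] dup → fast++
(s=3,f=5) a[fast]=9≠a[slow]=7 write a[4]=9 → slow++,fast++
(s=4,f=6) a[fast]=10≠a[slow]=9 write a[5]=10 → slow++,fast++
(s=5,f=7) a[fast]=11≠a[slow]=10 write a[6]=11 → slow++,fast++
(s=6,f=8) a[fast]=12≠a[slow]=11 write a[7]=12 → slow++,fast++
(s=7,f=9) a[fast]=13≠a[slow]=12 write a[8]=13 → slow++,fast++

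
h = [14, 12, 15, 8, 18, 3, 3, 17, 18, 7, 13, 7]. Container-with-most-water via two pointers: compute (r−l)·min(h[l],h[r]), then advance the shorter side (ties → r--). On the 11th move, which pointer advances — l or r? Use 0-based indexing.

r

l=0 r=11: min(14,7)*11=77 best=77 *, r--
l=0 r=10: min(14,13)*10=130 best=130 *, r--
l=0 r=9: min(14,7)*9=63 best=130, r--
l=0 r=8: min(14,18)*8=112 best=130, l++
l=1 r=8: min(12,18)*7=84 best=130, l++
l=2 r=8: min(15,18)*6=90 best=130, l++
l=3 r=8: min(8,18)*5=40 best=130, l++
l=4 r=8: min(18,18)*4=72 best=130, r--
l=4 r=7: min(18,17)*3=51 best=130, r--
l=4 r=6: min(18,3)*2=6 best=130, r--
l=4 r=5: min(18,3)*1=3 best=130, r--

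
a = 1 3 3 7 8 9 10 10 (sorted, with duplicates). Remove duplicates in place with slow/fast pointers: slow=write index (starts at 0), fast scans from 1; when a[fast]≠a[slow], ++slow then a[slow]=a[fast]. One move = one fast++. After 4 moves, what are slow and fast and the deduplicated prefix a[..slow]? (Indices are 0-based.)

slow=3, fast=5, prefix=[1, 3, 7, 8]

(s=0,f=1) a[fast]=3≠a[slow]=1 write a[1]=3 → slow++,fast++
(s=1,f=2) a[fast]=3=a[slow] dup → fast++
(s=1,f=3) a[fast]=7≠a[slow]=3 write a[2]=7 → slow++,fast++
(s=2,f=4) a[fast]=8≠a[slow]=7 write a[3]=8 → slow++,fast++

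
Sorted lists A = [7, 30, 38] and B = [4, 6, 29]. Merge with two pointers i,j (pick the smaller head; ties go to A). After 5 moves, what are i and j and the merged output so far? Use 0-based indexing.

i=2, j=3, merged so far=[4, 6, 7, 29, 30]

[i=0,j=0] A[i]=7>B[j]=4 take 4 → j++
[i=0,j=1] A[i]=7>B[j]=6 take 6 → j++
[i=0,j=2] A[i]=7<=B[j]=29 take 7 → i++
[i=1,j=2] A[i]=30>B[j]=29 take 29 → j++
[i=1,j=3] B done, take A[i]=30 → i++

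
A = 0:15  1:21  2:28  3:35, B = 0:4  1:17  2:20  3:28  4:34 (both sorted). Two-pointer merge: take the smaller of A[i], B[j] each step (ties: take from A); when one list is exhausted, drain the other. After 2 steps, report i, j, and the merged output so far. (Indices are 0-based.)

i=1, j=1, merged so far=[4, 15]

[i=0,j=0] A[i]=15>B[j]=4 take 4 → j++
[i=0,j=1] A[i]=15<=B[j]=17 take 15 → i++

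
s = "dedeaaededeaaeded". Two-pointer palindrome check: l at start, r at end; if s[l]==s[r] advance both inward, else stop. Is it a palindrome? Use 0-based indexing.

l=0 r=16: 'd'=='d', l++,r--
l=1 r=15: 'e'=='e', l++,r--
l=2 r=14: 'd'=='d', l++,r--
l=3 r=13: 'e'=='e', l++,r--
l=4 r=12: 'a'=='a', l++,r--
l=5 r=11: 'a'=='a', l++,r--
l=6 r=10: 'e'=='e', l++,r--
l=7 r=9: 'd'=='d', l++,r--

palindrome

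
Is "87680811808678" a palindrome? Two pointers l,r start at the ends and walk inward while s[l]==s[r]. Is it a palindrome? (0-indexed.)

palindrome

l=0 r=13: '8'=='8', l++,r--
l=1 r=12: '7'=='7', l++,r--
l=2 r=11: '6'=='6', l++,r--
l=3 r=10: '8'=='8', l++,r--
l=4 r=9: '0'=='0', l++,r--
l=5 r=8: '8'=='8', l++,r--
l=6 r=7: '1'=='1', l++,r--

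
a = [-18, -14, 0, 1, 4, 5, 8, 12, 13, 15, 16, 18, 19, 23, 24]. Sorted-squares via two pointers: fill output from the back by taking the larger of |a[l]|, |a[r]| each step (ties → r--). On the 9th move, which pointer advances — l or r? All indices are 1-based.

r

[1,15] |-18|<=|24| out[15]=576 → r--
[1,14] |-18|<=|23| out[14]=529 → r--
[1,13] |-18|<=|19| out[13]=361 → r--
[1,12] |-18|<=|18| out[12]=324 → r--
[1,11] |-18|>|16| out[11]=324 → l++
[2,11] |-14|<=|16| out[10]=256 → r--
[2,10] |-14|<=|15| out[9]=225 → r--
[2,9] |-14|>|13| out[8]=196 → l++
[3,9] |0|<=|13| out[7]=169 → r--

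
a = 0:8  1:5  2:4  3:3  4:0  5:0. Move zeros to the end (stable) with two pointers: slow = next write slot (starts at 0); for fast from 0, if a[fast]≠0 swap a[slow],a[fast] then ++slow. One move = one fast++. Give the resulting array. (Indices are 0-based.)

[8, 5, 4, 3, 0, 0]

slow=0 fast=0: a[fast]=8≠0 swap→a[0]=8, slow++,fast++
slow=1 fast=1: a[fast]=5≠0 swap→a[1]=5, slow++,fast++
slow=2 fast=2: a[fast]=4≠0 swap→a[2]=4, slow++,fast++
slow=3 fast=3: a[fast]=3≠0 swap→a[3]=3, slow++,fast++
slow=4 fast=4: a[fast]=0, fast++
slow=4 fast=5: a[fast]=0, fast++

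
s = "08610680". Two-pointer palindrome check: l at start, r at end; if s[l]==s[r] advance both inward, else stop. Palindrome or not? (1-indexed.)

[1,8] '0'=='0' → l++,r--
[2,7] '8'=='8' → l++,r--
[3,6] '6'=='6' → l++,r--
[4,5] '1'!='0' → stop

not a palindrome (mismatch at 4,5)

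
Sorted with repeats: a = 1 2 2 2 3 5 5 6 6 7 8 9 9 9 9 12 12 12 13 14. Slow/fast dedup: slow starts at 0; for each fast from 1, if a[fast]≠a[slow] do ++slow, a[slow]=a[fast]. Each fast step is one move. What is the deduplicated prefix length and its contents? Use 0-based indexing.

length 11; prefix = [1, 2, 3, 5, 6, 7, 8, 9, 12, 13, 14]

slow=0 fast=1: a[fast]=2≠a[slow]=1 write a[1]=2, slow++,fast++
slow=1 fast=2: a[fast]=2=a[slow] dup, fast++
slow=1 fast=3: a[fast]=2=a[slow] dup, fast++
slow=1 fast=4: a[fast]=3≠a[slow]=2 write a[2]=3, slow++,fast++
slow=2 fast=5: a[fast]=5≠a[slow]=3 write a[3]=5, slow++,fast++
slow=3 fast=6: a[fast]=5=a[slow] dup, fast++
slow=3 fast=7: a[fast]=6≠a[slow]=5 write a[4]=6, slow++,fast++
slow=4 fast=8: a[fast]=6=a[slow] dup, fast++
slow=4 fast=9: a[fast]=7≠a[slow]=6 write a[5]=7, slow++,fast++
slow=5 fast=10: a[fast]=8≠a[slow]=7 write a[6]=8, slow++,fast++
slow=6 fast=11: a[fast]=9≠a[slow]=8 write a[7]=9, slow++,fast++
slow=7 fast=12: a[fast]=9=a[slow] dup, fast++
slow=7 fast=13: a[fast]=9=a[slow] dup, fast++
slow=7 fast=14: a[fast]=9=a[slow] dup, fast++
slow=7 fast=15: a[fast]=12≠a[slow]=9 write a[8]=12, slow++,fast++
slow=8 fast=16: a[fast]=12=a[slow] dup, fast++
slow=8 fast=17: a[fast]=12=a[slow] dup, fast++
slow=8 fast=18: a[fast]=13≠a[slow]=12 write a[9]=13, slow++,fast++
slow=9 fast=19: a[fast]=14≠a[slow]=13 write a[10]=14, slow++,fast++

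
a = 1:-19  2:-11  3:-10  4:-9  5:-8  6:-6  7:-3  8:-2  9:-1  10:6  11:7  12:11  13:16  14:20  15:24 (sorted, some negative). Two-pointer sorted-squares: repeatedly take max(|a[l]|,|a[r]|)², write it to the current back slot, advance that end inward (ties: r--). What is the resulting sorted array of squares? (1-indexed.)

[1,15] |-19|<=|24| out[15]=576 → r--
[1,14] |-19|<=|20| out[14]=400 → r--
[1,13] |-19|>|16| out[13]=361 → l++
[2,13] |-11|<=|16| out[12]=256 → r--
[2,12] |-11|<=|11| out[11]=121 → r--
[2,11] |-11|>|7| out[10]=121 → l++
[3,11] |-10|>|7| out[9]=100 → l++
[4,11] |-9|>|7| out[8]=81 → l++
[5,11] |-8|>|7| out[7]=64 → l++
[6,11] |-6|<=|7| out[6]=49 → r--
[6,10] |-6|<=|6| out[5]=36 → r--
[6,9] |-6|>|-1| out[4]=36 → l++
[7,9] |-3|>|-1| out[3]=9 → l++
[8,9] |-2|>|-1| out[2]=4 → l++
[9,9] |-1|<=|-1| out[1]=1 → r--

[1, 4, 9, 36, 36, 49, 64, 81, 100, 121, 121, 256, 361, 400, 576]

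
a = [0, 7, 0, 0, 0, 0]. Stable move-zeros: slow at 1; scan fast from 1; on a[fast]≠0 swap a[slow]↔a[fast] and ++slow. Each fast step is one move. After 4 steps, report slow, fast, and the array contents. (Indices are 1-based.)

(s=1,f=1) a[fast]=0 → fast++
(s=1,f=2) a[fast]=7≠0 swap→a[1]=7 → slow++,fast++
(s=2,f=3) a[fast]=0 → fast++
(s=2,f=4) a[fast]=0 → fast++

slow=2, fast=5, a=[7, 0, 0, 0, 0, 0]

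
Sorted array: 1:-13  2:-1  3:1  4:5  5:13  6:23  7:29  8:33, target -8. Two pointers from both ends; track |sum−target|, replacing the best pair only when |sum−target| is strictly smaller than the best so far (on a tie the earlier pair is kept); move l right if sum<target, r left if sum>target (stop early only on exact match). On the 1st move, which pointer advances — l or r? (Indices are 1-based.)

[1,8] -13+33=20 d=28 * → r--

r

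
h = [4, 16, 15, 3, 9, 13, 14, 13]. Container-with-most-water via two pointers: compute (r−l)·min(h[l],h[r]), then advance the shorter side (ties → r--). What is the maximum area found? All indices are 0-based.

max area = 78

[0,7] min(4,13)*7=28 best=28 * → l++
[1,7] min(16,13)*6=78 best=78 * → r--
[1,6] min(16,14)*5=70 best=78 → r--
[1,5] min(16,13)*4=52 best=78 → r--
[1,4] min(16,9)*3=27 best=78 → r--
[1,3] min(16,3)*2=6 best=78 → r--
[1,2] min(16,15)*1=15 best=78 → r--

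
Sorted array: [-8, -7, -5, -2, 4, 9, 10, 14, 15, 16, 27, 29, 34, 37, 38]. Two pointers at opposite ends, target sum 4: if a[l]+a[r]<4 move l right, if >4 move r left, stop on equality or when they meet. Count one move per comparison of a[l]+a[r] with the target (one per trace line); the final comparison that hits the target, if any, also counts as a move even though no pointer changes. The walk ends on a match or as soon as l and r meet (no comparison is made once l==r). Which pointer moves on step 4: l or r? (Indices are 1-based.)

l=1 r=15: -8+38=30 >4, r--
l=1 r=14: -8+37=29 >4, r--
l=1 r=13: -8+34=26 >4, r--
l=1 r=12: -8+29=21 >4, r--

r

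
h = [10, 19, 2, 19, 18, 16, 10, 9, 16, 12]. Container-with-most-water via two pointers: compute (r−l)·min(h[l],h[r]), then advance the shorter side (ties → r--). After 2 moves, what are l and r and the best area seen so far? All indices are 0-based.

l=1, r=8, best area=96

[0,9] min(10,12)*9=90 best=90 * → l++
[1,9] min(19,12)*8=96 best=96 * → r--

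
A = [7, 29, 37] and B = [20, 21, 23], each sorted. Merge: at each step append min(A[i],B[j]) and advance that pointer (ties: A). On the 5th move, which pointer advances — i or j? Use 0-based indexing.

[i=0,j=0] A[i]=7<=B[j]=20 take 7 → i++
[i=1,j=0] A[i]=29>B[j]=20 take 20 → j++
[i=1,j=1] A[i]=29>B[j]=21 take 21 → j++
[i=1,j=2] A[i]=29>B[j]=23 take 23 → j++
[i=1,j=3] B done, take A[i]=29 → i++

i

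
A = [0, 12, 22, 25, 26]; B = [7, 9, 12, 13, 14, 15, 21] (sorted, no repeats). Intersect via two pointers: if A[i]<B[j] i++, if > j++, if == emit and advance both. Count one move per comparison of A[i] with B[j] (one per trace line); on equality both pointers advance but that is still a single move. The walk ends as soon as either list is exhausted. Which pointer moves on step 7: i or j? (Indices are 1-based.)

i=1 j=1: 0<7, i++
i=2 j=1: 12>7, j++
i=2 j=2: 12>9, j++
i=2 j=3: 12==12 emit, i++,j++
i=3 j=4: 22>13, j++
i=3 j=5: 22>14, j++
i=3 j=6: 22>15, j++

j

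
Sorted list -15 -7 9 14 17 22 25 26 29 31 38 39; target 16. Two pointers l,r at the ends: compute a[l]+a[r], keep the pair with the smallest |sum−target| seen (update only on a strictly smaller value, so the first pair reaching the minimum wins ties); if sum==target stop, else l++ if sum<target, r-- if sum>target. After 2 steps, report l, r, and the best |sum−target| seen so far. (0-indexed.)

l=0, r=9, best |Δ|=7

[0,11] -15+39=24 d=8 * → r--
[0,10] -15+38=23 d=7 * → r--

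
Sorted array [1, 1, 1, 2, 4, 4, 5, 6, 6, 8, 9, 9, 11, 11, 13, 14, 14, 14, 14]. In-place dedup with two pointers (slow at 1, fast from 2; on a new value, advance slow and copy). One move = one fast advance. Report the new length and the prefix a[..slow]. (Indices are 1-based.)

length 10; prefix = [1, 2, 4, 5, 6, 8, 9, 11, 13, 14]

(s=1,f=2) a[fast]=1=a[slow] dup → fast++
(s=1,f=3) a[fast]=1=a[slow] dup → fast++
(s=1,f=4) a[fast]=2≠a[slow]=1 write a[2]=2 → slow++,fast++
(s=2,f=5) a[fast]=4≠a[slow]=2 write a[3]=4 → slow++,fast++
(s=3,f=6) a[fast]=4=a[slow] dup → fast++
(s=3,f=7) a[fast]=5≠a[slow]=4 write a[4]=5 → slow++,fast++
(s=4,f=8) a[fast]=6≠a[slow]=5 write a[5]=6 → slow++,fast++
(s=5,f=9) a[fast]=6=a[slow] dup → fast++
(s=5,f=10) a[fast]=8≠a[slow]=6 write a[6]=8 → slow++,fast++
(s=6,f=11) a[fast]=9≠a[slow]=8 write a[7]=9 → slow++,fast++
(s=7,f=12) a[fast]=9=a[slow] dup → fast++
(s=7,f=13) a[fast]=11≠a[slow]=9 write a[8]=11 → slow++,fast++
(s=8,f=14) a[fast]=11=a[slow] dup → fast++
(s=8,f=15) a[fast]=13≠a[slow]=11 write a[9]=13 → slow++,fast++
(s=9,f=16) a[fast]=14≠a[slow]=13 write a[10]=14 → slow++,fast++
(s=10,f=17) a[fast]=14=a[slow] dup → fast++
(s=10,f=18) a[fast]=14=a[slow] dup → fast++
(s=10,f=19) a[fast]=14=a[slow] dup → fast++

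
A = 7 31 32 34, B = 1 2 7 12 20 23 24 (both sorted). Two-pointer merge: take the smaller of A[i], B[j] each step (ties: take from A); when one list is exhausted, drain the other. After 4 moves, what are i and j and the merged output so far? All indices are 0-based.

[i=0,j=0] A[i]=7>B[j]=1 take 1 → j++
[i=0,j=1] A[i]=7>B[j]=2 take 2 → j++
[i=0,j=2] A[i]=7<=B[j]=7 take 7 → i++
[i=1,j=2] A[i]=31>B[j]=7 take 7 → j++

i=1, j=3, merged so far=[1, 2, 7, 7]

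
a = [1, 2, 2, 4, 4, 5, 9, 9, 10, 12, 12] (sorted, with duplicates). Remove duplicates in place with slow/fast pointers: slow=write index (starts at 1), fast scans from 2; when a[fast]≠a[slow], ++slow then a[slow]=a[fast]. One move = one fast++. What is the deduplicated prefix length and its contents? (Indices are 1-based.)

length 7; prefix = [1, 2, 4, 5, 9, 10, 12]

(s=1,f=2) a[fast]=2≠a[slow]=1 write a[2]=2 → slow++,fast++
(s=2,f=3) a[fast]=2=a[slow] dup → fast++
(s=2,f=4) a[fast]=4≠a[slow]=2 write a[3]=4 → slow++,fast++
(s=3,f=5) a[fast]=4=a[slow] dup → fast++
(s=3,f=6) a[fast]=5≠a[slow]=4 write a[4]=5 → slow++,fast++
(s=4,f=7) a[fast]=9≠a[slow]=5 write a[5]=9 → slow++,fast++
(s=5,f=8) a[fast]=9=a[slow] dup → fast++
(s=5,f=9) a[fast]=10≠a[slow]=9 write a[6]=10 → slow++,fast++
(s=6,f=10) a[fast]=12≠a[slow]=10 write a[7]=12 → slow++,fast++
(s=7,f=11) a[fast]=12=a[slow] dup → fast++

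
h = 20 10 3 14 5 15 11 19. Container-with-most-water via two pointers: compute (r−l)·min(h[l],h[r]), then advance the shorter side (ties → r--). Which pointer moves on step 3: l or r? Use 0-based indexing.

r

[0,7] min(20,19)*7=133 best=133 * → r--
[0,6] min(20,11)*6=66 best=133 → r--
[0,5] min(20,15)*5=75 best=133 → r--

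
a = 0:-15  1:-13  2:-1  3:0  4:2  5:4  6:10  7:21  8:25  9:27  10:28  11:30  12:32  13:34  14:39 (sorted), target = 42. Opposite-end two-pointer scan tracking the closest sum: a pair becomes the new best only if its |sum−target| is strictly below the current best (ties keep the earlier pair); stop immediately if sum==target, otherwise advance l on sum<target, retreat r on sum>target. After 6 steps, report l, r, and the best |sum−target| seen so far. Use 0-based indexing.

l=5, r=13, best |Δ|=1

[0,14] -15+39=24 d=18 * → l++
[1,14] -13+39=26 d=16 * → l++
[2,14] -1+39=38 d=4 * → l++
[3,14] 0+39=39 d=3 * → l++
[4,14] 2+39=41 d=1 * → l++
[5,14] 4+39=43 d=1 → r--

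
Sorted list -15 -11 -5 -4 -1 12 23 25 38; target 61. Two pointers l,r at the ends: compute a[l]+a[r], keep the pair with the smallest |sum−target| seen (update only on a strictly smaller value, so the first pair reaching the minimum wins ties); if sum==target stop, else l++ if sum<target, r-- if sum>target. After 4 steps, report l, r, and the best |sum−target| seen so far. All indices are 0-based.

[0,8] -15+38=23 d=38 * → l++
[1,8] -11+38=27 d=34 * → l++
[2,8] -5+38=33 d=28 * → l++
[3,8] -4+38=34 d=27 * → l++

l=4, r=8, best |Δ|=27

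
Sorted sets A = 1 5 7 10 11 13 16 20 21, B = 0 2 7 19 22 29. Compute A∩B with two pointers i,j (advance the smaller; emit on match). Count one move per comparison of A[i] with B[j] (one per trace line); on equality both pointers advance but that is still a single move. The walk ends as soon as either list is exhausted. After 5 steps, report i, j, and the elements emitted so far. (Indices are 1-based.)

i=4, j=4, emitted=[7]

i=1 j=1: 1>0, j++
i=1 j=2: 1<2, i++
i=2 j=2: 5>2, j++
i=2 j=3: 5<7, i++
i=3 j=3: 7==7 emit, i++,j++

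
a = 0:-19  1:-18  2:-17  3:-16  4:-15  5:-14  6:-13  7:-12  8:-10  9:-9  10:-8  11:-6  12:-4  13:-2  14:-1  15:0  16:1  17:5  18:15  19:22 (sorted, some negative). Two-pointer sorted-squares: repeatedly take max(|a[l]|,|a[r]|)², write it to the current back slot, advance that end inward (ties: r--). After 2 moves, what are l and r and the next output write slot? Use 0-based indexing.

l=0 r=19: |-19|<=|22| out[19]=484, r--
l=0 r=18: |-19|>|15| out[18]=361, l++

l=1, r=18, next write slot=17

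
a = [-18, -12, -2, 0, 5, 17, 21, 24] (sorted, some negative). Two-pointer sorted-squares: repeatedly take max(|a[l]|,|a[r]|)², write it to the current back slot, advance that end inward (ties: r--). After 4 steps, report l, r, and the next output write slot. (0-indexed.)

[0,7] |-18|<=|24| out[7]=576 → r--
[0,6] |-18|<=|21| out[6]=441 → r--
[0,5] |-18|>|17| out[5]=324 → l++
[1,5] |-12|<=|17| out[4]=289 → r--

l=1, r=4, next write slot=3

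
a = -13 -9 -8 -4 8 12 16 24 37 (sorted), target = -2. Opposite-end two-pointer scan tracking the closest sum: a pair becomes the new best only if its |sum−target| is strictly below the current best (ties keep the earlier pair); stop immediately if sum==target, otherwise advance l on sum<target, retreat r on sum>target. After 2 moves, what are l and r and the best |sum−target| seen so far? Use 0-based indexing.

l=0, r=6, best |Δ|=13

[0,8] -13+37=24 d=26 * → r--
[0,7] -13+24=11 d=13 * → r--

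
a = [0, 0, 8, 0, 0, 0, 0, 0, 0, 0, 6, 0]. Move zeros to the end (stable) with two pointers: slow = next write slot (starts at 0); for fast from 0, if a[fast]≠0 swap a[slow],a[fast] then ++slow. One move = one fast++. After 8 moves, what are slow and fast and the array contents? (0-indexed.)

(s=0,f=0) a[fast]=0 → fast++
(s=0,f=1) a[fast]=0 → fast++
(s=0,f=2) a[fast]=8≠0 swap→a[0]=8 → slow++,fast++
(s=1,f=3) a[fast]=0 → fast++
(s=1,f=4) a[fast]=0 → fast++
(s=1,f=5) a[fast]=0 → fast++
(s=1,f=6) a[fast]=0 → fast++
(s=1,f=7) a[fast]=0 → fast++

slow=1, fast=8, a=[8, 0, 0, 0, 0, 0, 0, 0, 0, 0, 6, 0]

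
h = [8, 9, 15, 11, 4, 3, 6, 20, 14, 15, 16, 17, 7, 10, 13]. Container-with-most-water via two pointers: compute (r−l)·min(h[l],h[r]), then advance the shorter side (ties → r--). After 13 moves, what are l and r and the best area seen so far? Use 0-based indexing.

l=0 r=14: min(8,13)*14=112 best=112 *, l++
l=1 r=14: min(9,13)*13=117 best=117 *, l++
l=2 r=14: min(15,13)*12=156 best=156 *, r--
l=2 r=13: min(15,10)*11=110 best=156, r--
l=2 r=12: min(15,7)*10=70 best=156, r--
l=2 r=11: min(15,17)*9=135 best=156, l++
l=3 r=11: min(11,17)*8=88 best=156, l++
l=4 r=11: min(4,17)*7=28 best=156, l++
l=5 r=11: min(3,17)*6=18 best=156, l++
l=6 r=11: min(6,17)*5=30 best=156, l++
l=7 r=11: min(20,17)*4=68 best=156, r--
l=7 r=10: min(20,16)*3=48 best=156, r--
l=7 r=9: min(20,15)*2=30 best=156, r--

l=7, r=8, best area=156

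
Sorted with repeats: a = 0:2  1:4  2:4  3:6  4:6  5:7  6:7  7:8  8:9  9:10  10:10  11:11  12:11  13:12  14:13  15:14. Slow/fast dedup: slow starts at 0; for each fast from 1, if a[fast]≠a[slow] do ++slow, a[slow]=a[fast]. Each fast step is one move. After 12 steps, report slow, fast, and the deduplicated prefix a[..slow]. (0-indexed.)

slow=0 fast=1: a[fast]=4≠a[slow]=2 write a[1]=4, slow++,fast++
slow=1 fast=2: a[fast]=4=a[slow] dup, fast++
slow=1 fast=3: a[fast]=6≠a[slow]=4 write a[2]=6, slow++,fast++
slow=2 fast=4: a[fast]=6=a[slow] dup, fast++
slow=2 fast=5: a[fast]=7≠a[slow]=6 write a[3]=7, slow++,fast++
slow=3 fast=6: a[fast]=7=a[slow] dup, fast++
slow=3 fast=7: a[fast]=8≠a[slow]=7 write a[4]=8, slow++,fast++
slow=4 fast=8: a[fast]=9≠a[slow]=8 write a[5]=9, slow++,fast++
slow=5 fast=9: a[fast]=10≠a[slow]=9 write a[6]=10, slow++,fast++
slow=6 fast=10: a[fast]=10=a[slow] dup, fast++
slow=6 fast=11: a[fast]=11≠a[slow]=10 write a[7]=11, slow++,fast++
slow=7 fast=12: a[fast]=11=a[slow] dup, fast++

slow=7, fast=13, prefix=[2, 4, 6, 7, 8, 9, 10, 11]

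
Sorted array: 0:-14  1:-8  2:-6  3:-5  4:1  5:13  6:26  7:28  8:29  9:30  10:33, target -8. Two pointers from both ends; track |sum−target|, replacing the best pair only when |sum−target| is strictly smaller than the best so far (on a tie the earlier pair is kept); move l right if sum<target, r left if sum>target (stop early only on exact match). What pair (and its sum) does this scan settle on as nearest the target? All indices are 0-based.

[0,10] -14+33=19 d=27 * → r--
[0,9] -14+30=16 d=24 * → r--
[0,8] -14+29=15 d=23 * → r--
[0,7] -14+28=14 d=22 * → r--
[0,6] -14+26=12 d=20 * → r--
[0,5] -14+13=-1 d=7 * → r--
[0,4] -14+1=-13 d=5 * → l++
[1,4] -8+1=-7 d=1 * → r--
[1,3] -8+-5=-13 d=5 → l++
[2,3] -6+-5=-11 d=3 → l++

pair (-8, 1) with sum -7 (|Δ|=1)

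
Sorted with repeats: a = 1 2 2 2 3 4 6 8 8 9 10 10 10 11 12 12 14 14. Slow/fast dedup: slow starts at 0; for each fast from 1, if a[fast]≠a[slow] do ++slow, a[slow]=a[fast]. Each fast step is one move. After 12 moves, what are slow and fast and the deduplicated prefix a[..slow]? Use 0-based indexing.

slow=0 fast=1: a[fast]=2≠a[slow]=1 write a[1]=2, slow++,fast++
slow=1 fast=2: a[fast]=2=a[slow] dup, fast++
slow=1 fast=3: a[fast]=2=a[slow] dup, fast++
slow=1 fast=4: a[fast]=3≠a[slow]=2 write a[2]=3, slow++,fast++
slow=2 fast=5: a[fast]=4≠a[slow]=3 write a[3]=4, slow++,fast++
slow=3 fast=6: a[fast]=6≠a[slow]=4 write a[4]=6, slow++,fast++
slow=4 fast=7: a[fast]=8≠a[slow]=6 write a[5]=8, slow++,fast++
slow=5 fast=8: a[fast]=8=a[slow] dup, fast++
slow=5 fast=9: a[fast]=9≠a[slow]=8 write a[6]=9, slow++,fast++
slow=6 fast=10: a[fast]=10≠a[slow]=9 write a[7]=10, slow++,fast++
slow=7 fast=11: a[fast]=10=a[slow] dup, fast++
slow=7 fast=12: a[fast]=10=a[slow] dup, fast++

slow=7, fast=13, prefix=[1, 2, 3, 4, 6, 8, 9, 10]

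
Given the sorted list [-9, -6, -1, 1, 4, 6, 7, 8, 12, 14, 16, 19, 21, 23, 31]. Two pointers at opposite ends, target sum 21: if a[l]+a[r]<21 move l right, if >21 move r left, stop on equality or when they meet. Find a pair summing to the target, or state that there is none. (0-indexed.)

(7, 14)

[0,14] -9+31=22 >21 → r--
[0,13] -9+23=14 <21 → l++
[1,13] -6+23=17 <21 → l++
[2,13] -1+23=22 >21 → r--
[2,12] -1+21=20 <21 → l++
[3,12] 1+21=22 >21 → r--
[3,11] 1+19=20 <21 → l++
[4,11] 4+19=23 >21 → r--
[4,10] 4+16=20 <21 → l++
[5,10] 6+16=22 >21 → r--
[5,9] 6+14=20 <21 → l++
[6,9] 7+14=21 → found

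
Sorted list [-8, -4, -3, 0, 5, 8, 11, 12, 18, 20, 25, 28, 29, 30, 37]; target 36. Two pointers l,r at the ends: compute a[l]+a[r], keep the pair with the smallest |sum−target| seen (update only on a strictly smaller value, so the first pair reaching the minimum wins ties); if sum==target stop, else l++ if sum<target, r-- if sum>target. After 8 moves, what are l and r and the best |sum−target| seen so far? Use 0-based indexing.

[0,14] -8+37=29 d=7 * → l++
[1,14] -4+37=33 d=3 * → l++
[2,14] -3+37=34 d=2 * → l++
[3,14] 0+37=37 d=1 * → r--
[3,13] 0+30=30 d=6 → l++
[4,13] 5+30=35 d=1 → l++
[5,13] 8+30=38 d=2 → r--
[5,12] 8+29=37 d=1 → r--

l=5, r=11, best |Δ|=1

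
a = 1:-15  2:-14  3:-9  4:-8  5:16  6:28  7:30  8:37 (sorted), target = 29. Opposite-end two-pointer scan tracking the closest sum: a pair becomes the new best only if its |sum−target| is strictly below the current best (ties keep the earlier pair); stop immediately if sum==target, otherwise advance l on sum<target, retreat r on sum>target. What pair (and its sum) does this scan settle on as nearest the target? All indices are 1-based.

pair (-8, 37) with sum 29 (|Δ|=0)

l=1 r=8: -15+37=22 d=7 *, l++
l=2 r=8: -14+37=23 d=6 *, l++
l=3 r=8: -9+37=28 d=1 *, l++
l=4 r=8: -8+37=29 d=0 *, stop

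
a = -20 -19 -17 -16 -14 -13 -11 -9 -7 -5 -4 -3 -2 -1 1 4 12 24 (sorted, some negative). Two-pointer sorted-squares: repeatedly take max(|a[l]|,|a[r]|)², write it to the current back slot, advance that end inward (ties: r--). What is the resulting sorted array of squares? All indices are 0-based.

[1, 1, 4, 9, 16, 16, 25, 49, 81, 121, 144, 169, 196, 256, 289, 361, 400, 576]

l=0 r=17: |-20|<=|24| out[17]=576, r--
l=0 r=16: |-20|>|12| out[16]=400, l++
l=1 r=16: |-19|>|12| out[15]=361, l++
l=2 r=16: |-17|>|12| out[14]=289, l++
l=3 r=16: |-16|>|12| out[13]=256, l++
l=4 r=16: |-14|>|12| out[12]=196, l++
l=5 r=16: |-13|>|12| out[11]=169, l++
l=6 r=16: |-11|<=|12| out[10]=144, r--
l=6 r=15: |-11|>|4| out[9]=121, l++
l=7 r=15: |-9|>|4| out[8]=81, l++
l=8 r=15: |-7|>|4| out[7]=49, l++
l=9 r=15: |-5|>|4| out[6]=25, l++
l=10 r=15: |-4|<=|4| out[5]=16, r--
l=10 r=14: |-4|>|1| out[4]=16, l++
l=11 r=14: |-3|>|1| out[3]=9, l++
l=12 r=14: |-2|>|1| out[2]=4, l++
l=13 r=14: |-1|<=|1| out[1]=1, r--
l=13 r=13: |-1|<=|-1| out[0]=1, r--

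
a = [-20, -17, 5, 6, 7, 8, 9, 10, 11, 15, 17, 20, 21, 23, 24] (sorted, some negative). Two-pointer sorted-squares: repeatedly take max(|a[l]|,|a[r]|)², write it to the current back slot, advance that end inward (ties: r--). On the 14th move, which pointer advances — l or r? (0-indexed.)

[0,14] |-20|<=|24| out[14]=576 → r--
[0,13] |-20|<=|23| out[13]=529 → r--
[0,12] |-20|<=|21| out[12]=441 → r--
[0,11] |-20|<=|20| out[11]=400 → r--
[0,10] |-20|>|17| out[10]=400 → l++
[1,10] |-17|<=|17| out[9]=289 → r--
[1,9] |-17|>|15| out[8]=289 → l++
[2,9] |5|<=|15| out[7]=225 → r--
[2,8] |5|<=|11| out[6]=121 → r--
[2,7] |5|<=|10| out[5]=100 → r--
[2,6] |5|<=|9| out[4]=81 → r--
[2,5] |5|<=|8| out[3]=64 → r--
[2,4] |5|<=|7| out[2]=49 → r--
[2,3] |5|<=|6| out[1]=36 → r--

r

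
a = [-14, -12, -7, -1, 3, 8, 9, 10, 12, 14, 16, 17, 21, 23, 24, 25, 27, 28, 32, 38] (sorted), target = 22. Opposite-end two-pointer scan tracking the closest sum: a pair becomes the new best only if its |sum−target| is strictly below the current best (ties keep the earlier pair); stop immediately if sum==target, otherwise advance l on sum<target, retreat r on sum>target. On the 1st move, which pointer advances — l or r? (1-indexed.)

r

[1,20] -14+38=24 d=2 * → r--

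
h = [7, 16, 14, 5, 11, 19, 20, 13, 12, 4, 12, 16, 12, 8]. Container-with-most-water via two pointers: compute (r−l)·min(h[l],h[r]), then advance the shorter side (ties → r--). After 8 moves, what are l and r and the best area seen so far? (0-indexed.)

[0,13] min(7,8)*13=91 best=91 * → l++
[1,13] min(16,8)*12=96 best=96 * → r--
[1,12] min(16,12)*11=132 best=132 * → r--
[1,11] min(16,16)*10=160 best=160 * → r--
[1,10] min(16,12)*9=108 best=160 → r--
[1,9] min(16,4)*8=32 best=160 → r--
[1,8] min(16,12)*7=84 best=160 → r--
[1,7] min(16,13)*6=78 best=160 → r--

l=1, r=6, best area=160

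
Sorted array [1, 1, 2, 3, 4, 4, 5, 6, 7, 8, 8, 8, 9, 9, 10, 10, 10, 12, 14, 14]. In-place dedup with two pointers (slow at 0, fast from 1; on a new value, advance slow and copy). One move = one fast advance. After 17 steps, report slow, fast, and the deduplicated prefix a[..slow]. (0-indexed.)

slow=0 fast=1: a[fast]=1=a[slow] dup, fast++
slow=0 fast=2: a[fast]=2≠a[slow]=1 write a[1]=2, slow++,fast++
slow=1 fast=3: a[fast]=3≠a[slow]=2 write a[2]=3, slow++,fast++
slow=2 fast=4: a[fast]=4≠a[slow]=3 write a[3]=4, slow++,fast++
slow=3 fast=5: a[fast]=4=a[slow] dup, fast++
slow=3 fast=6: a[fast]=5≠a[slow]=4 write a[4]=5, slow++,fast++
slow=4 fast=7: a[fast]=6≠a[slow]=5 write a[5]=6, slow++,fast++
slow=5 fast=8: a[fast]=7≠a[slow]=6 write a[6]=7, slow++,fast++
slow=6 fast=9: a[fast]=8≠a[slow]=7 write a[7]=8, slow++,fast++
slow=7 fast=10: a[fast]=8=a[slow] dup, fast++
slow=7 fast=11: a[fast]=8=a[slow] dup, fast++
slow=7 fast=12: a[fast]=9≠a[slow]=8 write a[8]=9, slow++,fast++
slow=8 fast=13: a[fast]=9=a[slow] dup, fast++
slow=8 fast=14: a[fast]=10≠a[slow]=9 write a[9]=10, slow++,fast++
slow=9 fast=15: a[fast]=10=a[slow] dup, fast++
slow=9 fast=16: a[fast]=10=a[slow] dup, fast++
slow=9 fast=17: a[fast]=12≠a[slow]=10 write a[10]=12, slow++,fast++

slow=10, fast=18, prefix=[1, 2, 3, 4, 5, 6, 7, 8, 9, 10, 12]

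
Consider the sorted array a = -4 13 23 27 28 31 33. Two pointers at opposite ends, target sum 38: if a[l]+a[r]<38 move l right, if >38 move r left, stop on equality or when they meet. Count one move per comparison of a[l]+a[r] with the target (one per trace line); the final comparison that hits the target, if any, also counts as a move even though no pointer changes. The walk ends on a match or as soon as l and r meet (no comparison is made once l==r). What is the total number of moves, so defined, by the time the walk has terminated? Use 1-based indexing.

[1,7] -4+33=29 <38 → l++
[2,7] 13+33=46 >38 → r--
[2,6] 13+31=44 >38 → r--
[2,5] 13+28=41 >38 → r--
[2,4] 13+27=40 >38 → r--
[2,3] 13+23=36 <38 → l++

6 moves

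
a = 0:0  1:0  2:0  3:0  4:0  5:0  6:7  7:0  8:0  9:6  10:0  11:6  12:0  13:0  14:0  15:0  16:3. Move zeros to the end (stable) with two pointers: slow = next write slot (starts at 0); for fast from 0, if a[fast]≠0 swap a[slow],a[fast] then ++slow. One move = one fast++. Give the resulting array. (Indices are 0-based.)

[7, 6, 6, 3, 0, 0, 0, 0, 0, 0, 0, 0, 0, 0, 0, 0, 0]

(s=0,f=0) a[fast]=0 → fast++
(s=0,f=1) a[fast]=0 → fast++
(s=0,f=2) a[fast]=0 → fast++
(s=0,f=3) a[fast]=0 → fast++
(s=0,f=4) a[fast]=0 → fast++
(s=0,f=5) a[fast]=0 → fast++
(s=0,f=6) a[fast]=7≠0 swap→a[0]=7 → slow++,fast++
(s=1,f=7) a[fast]=0 → fast++
(s=1,f=8) a[fast]=0 → fast++
(s=1,f=9) a[fast]=6≠0 swap→a[1]=6 → slow++,fast++
(s=2,f=10) a[fast]=0 → fast++
(s=2,f=11) a[fast]=6≠0 swap→a[2]=6 → slow++,fast++
(s=3,f=12) a[fast]=0 → fast++
(s=3,f=13) a[fast]=0 → fast++
(s=3,f=14) a[fast]=0 → fast++
(s=3,f=15) a[fast]=0 → fast++
(s=3,f=16) a[fast]=3≠0 swap→a[3]=3 → slow++,fast++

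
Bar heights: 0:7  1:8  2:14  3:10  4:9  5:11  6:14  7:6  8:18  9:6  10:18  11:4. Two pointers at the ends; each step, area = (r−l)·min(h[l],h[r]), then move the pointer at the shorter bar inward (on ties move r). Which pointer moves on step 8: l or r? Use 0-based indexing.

l

[0,11] min(7,4)*11=44 best=44 * → r--
[0,10] min(7,18)*10=70 best=70 * → l++
[1,10] min(8,18)*9=72 best=72 * → l++
[2,10] min(14,18)*8=112 best=112 * → l++
[3,10] min(10,18)*7=70 best=112 → l++
[4,10] min(9,18)*6=54 best=112 → l++
[5,10] min(11,18)*5=55 best=112 → l++
[6,10] min(14,18)*4=56 best=112 → l++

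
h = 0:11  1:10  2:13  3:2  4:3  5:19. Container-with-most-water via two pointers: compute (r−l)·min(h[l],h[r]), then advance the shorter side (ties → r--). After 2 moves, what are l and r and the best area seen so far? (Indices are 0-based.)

l=2, r=5, best area=55

l=0 r=5: min(11,19)*5=55 best=55 *, l++
l=1 r=5: min(10,19)*4=40 best=55, l++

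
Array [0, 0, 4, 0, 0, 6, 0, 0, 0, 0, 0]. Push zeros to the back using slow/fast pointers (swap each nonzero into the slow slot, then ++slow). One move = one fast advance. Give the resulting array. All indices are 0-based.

slow=0 fast=0: a[fast]=0, fast++
slow=0 fast=1: a[fast]=0, fast++
slow=0 fast=2: a[fast]=4≠0 swap→a[0]=4, slow++,fast++
slow=1 fast=3: a[fast]=0, fast++
slow=1 fast=4: a[fast]=0, fast++
slow=1 fast=5: a[fast]=6≠0 swap→a[1]=6, slow++,fast++
slow=2 fast=6: a[fast]=0, fast++
slow=2 fast=7: a[fast]=0, fast++
slow=2 fast=8: a[fast]=0, fast++
slow=2 fast=9: a[fast]=0, fast++
slow=2 fast=10: a[fast]=0, fast++

[4, 6, 0, 0, 0, 0, 0, 0, 0, 0, 0]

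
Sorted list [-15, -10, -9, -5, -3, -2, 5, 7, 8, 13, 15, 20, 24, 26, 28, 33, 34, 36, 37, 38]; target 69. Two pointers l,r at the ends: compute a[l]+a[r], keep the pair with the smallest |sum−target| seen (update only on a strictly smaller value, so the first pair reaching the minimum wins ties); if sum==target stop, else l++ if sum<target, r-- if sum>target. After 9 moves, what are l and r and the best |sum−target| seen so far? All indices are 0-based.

[0,19] -15+38=23 d=46 * → l++
[1,19] -10+38=28 d=41 * → l++
[2,19] -9+38=29 d=40 * → l++
[3,19] -5+38=33 d=36 * → l++
[4,19] -3+38=35 d=34 * → l++
[5,19] -2+38=36 d=33 * → l++
[6,19] 5+38=43 d=26 * → l++
[7,19] 7+38=45 d=24 * → l++
[8,19] 8+38=46 d=23 * → l++

l=9, r=19, best |Δ|=23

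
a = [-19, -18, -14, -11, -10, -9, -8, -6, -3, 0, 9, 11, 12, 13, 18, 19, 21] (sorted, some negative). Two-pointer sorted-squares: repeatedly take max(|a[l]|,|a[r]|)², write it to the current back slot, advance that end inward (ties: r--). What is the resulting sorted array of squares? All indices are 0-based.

[0, 9, 36, 64, 81, 81, 100, 121, 121, 144, 169, 196, 324, 324, 361, 361, 441]

[0,16] |-19|<=|21| out[16]=441 → r--
[0,15] |-19|<=|19| out[15]=361 → r--
[0,14] |-19|>|18| out[14]=361 → l++
[1,14] |-18|<=|18| out[13]=324 → r--
[1,13] |-18|>|13| out[12]=324 → l++
[2,13] |-14|>|13| out[11]=196 → l++
[3,13] |-11|<=|13| out[10]=169 → r--
[3,12] |-11|<=|12| out[9]=144 → r--
[3,11] |-11|<=|11| out[8]=121 → r--
[3,10] |-11|>|9| out[7]=121 → l++
[4,10] |-10|>|9| out[6]=100 → l++
[5,10] |-9|<=|9| out[5]=81 → r--
[5,9] |-9|>|0| out[4]=81 → l++
[6,9] |-8|>|0| out[3]=64 → l++
[7,9] |-6|>|0| out[2]=36 → l++
[8,9] |-3|>|0| out[1]=9 → l++
[9,9] |0|<=|0| out[0]=0 → r--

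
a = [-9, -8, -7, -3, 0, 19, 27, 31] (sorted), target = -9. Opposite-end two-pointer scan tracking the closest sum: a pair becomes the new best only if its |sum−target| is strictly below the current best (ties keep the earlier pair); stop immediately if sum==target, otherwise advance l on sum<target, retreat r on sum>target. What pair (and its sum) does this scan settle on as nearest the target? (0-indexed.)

pair (-9, 0) with sum -9 (|Δ|=0)

[0,7] -9+31=22 d=31 * → r--
[0,6] -9+27=18 d=27 * → r--
[0,5] -9+19=10 d=19 * → r--
[0,4] -9+0=-9 d=0 * → stop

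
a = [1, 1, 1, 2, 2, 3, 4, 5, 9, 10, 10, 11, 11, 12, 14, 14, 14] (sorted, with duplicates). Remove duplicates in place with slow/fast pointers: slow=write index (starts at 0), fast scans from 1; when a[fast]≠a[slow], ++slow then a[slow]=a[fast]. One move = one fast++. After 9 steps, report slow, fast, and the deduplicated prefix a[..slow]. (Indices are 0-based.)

slow=6, fast=10, prefix=[1, 2, 3, 4, 5, 9, 10]

(s=0,f=1) a[fast]=1=a[slow] dup → fast++
(s=0,f=2) a[fast]=1=a[slow] dup → fast++
(s=0,f=3) a[fast]=2≠a[slow]=1 write a[1]=2 → slow++,fast++
(s=1,f=4) a[fast]=2=a[slow] dup → fast++
(s=1,f=5) a[fast]=3≠a[slow]=2 write a[2]=3 → slow++,fast++
(s=2,f=6) a[fast]=4≠a[slow]=3 write a[3]=4 → slow++,fast++
(s=3,f=7) a[fast]=5≠a[slow]=4 write a[4]=5 → slow++,fast++
(s=4,f=8) a[fast]=9≠a[slow]=5 write a[5]=9 → slow++,fast++
(s=5,f=9) a[fast]=10≠a[slow]=9 write a[6]=10 → slow++,fast++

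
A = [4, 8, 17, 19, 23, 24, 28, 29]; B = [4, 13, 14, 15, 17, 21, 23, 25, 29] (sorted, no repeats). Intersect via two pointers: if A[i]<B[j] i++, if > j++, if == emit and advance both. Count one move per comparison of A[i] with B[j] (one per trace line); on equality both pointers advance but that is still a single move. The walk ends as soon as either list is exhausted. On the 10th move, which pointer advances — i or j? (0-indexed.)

i=0 j=0: 4==4 emit, i++,j++
i=1 j=1: 8<13, i++
i=2 j=1: 17>13, j++
i=2 j=2: 17>14, j++
i=2 j=3: 17>15, j++
i=2 j=4: 17==17 emit, i++,j++
i=3 j=5: 19<21, i++
i=4 j=5: 23>21, j++
i=4 j=6: 23==23 emit, i++,j++
i=5 j=7: 24<25, i++

i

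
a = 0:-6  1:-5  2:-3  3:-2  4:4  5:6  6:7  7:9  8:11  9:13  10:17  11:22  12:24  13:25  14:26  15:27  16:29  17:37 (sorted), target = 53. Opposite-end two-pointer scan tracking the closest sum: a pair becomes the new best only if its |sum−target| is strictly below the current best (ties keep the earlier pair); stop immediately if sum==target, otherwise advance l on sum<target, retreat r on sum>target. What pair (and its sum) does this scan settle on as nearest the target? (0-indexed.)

[0,17] -6+37=31 d=22 * → l++
[1,17] -5+37=32 d=21 * → l++
[2,17] -3+37=34 d=19 * → l++
[3,17] -2+37=35 d=18 * → l++
[4,17] 4+37=41 d=12 * → l++
[5,17] 6+37=43 d=10 * → l++
[6,17] 7+37=44 d=9 * → l++
[7,17] 9+37=46 d=7 * → l++
[8,17] 11+37=48 d=5 * → l++
[9,17] 13+37=50 d=3 * → l++
[10,17] 17+37=54 d=1 * → r--
[10,16] 17+29=46 d=7 → l++
[11,16] 22+29=51 d=2 → l++
[12,16] 24+29=53 d=0 * → stop

pair (24, 29) with sum 53 (|Δ|=0)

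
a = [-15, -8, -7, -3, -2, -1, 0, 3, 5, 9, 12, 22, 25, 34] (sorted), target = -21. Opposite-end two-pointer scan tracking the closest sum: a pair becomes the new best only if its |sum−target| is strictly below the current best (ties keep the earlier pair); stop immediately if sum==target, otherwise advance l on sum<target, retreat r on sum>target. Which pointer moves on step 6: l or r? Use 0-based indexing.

r

l=0 r=13: -15+34=19 d=40 *, r--
l=0 r=12: -15+25=10 d=31 *, r--
l=0 r=11: -15+22=7 d=28 *, r--
l=0 r=10: -15+12=-3 d=18 *, r--
l=0 r=9: -15+9=-6 d=15 *, r--
l=0 r=8: -15+5=-10 d=11 *, r--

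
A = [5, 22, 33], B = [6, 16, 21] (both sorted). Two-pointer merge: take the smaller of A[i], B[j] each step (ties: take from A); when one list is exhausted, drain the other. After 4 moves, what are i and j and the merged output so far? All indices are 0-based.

[i=0,j=0] A[i]=5<=B[j]=6 take 5 → i++
[i=1,j=0] A[i]=22>B[j]=6 take 6 → j++
[i=1,j=1] A[i]=22>B[j]=16 take 16 → j++
[i=1,j=2] A[i]=22>B[j]=21 take 21 → j++

i=1, j=3, merged so far=[5, 6, 16, 21]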